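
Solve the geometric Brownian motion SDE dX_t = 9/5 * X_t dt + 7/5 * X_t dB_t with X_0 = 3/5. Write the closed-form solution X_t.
X_t = 3/5 * exp((41/50) * t + (7/5) * B_t)

For GBM dX = mu X dt + sigma X dB with X_0 = x_0, apply Itô to Y = log X: dY = (mu - sigma^2/2) dt + sigma dB, so Y_t = log(x_0) + (mu - sigma^2/2) t + sigma B_t and hence X_t = x_0 * exp((mu - sigma^2/2) t + sigma B_t).
With mu = 9/5, sigma = 7/5, x_0 = 3/5, this gives:
  X_t = 3/5 * exp((41/50) * t + (7/5) * B_t).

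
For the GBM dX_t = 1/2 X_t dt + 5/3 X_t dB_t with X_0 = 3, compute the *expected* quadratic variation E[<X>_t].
E[<X>_t] = 225*exp(34*t/9)/34 - 225/34

<X>_t = int_0^t ((5/3) * X_s)^2 ds. Taking expectation inside the integral: E[<X>_t] = (5/3)^2 * int_0^t E[X_s^2] ds. For GBM, E[X_s^2] = x_0^2 * exp((2 mu + sigma^2) s). Integrating:
  E[<X>_t] = (5/3)^2 * 3^2 * (exp((2*(1/2) + (5/3)^2) t) - 1) / (2*(1/2) + (5/3)^2)
           = (5/3)^2 * 3^2 * (exp((34/9) t) - 1) / (34/9) = 225*exp(34*t/9)/34 - 225/34.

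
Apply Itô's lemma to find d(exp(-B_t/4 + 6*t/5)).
d(exp(-B_t/4 + 6*t/5)) = (197*exp(-B_t/4 + 6*t/5)/160) dt + (-exp(-B_t/4 + 6*t/5)/4) dB_t

Itô's formula for f(t, x): d f(t, B_t) = (f_t + (1/2) f_xx) dt + f_x dB_t. Compute partials of f(t, x) = exp(6*t/5 - x/4):
  f_t(t,x)  = 6*exp(6*t/5 - x/4)/5
  f_x(t,x)  = -exp(6*t/5 - x/4)/4
  f_xx(t,x) = exp(6*t/5 - x/4)/16
Assemble drift = f_t + (1/2) f_xx = 197*exp(6*t/5 - x/4)/160 and diffusion = f_x = -exp(6*t/5 - x/4)/4. Substituting x = B_t:
  d(exp(-B_t/4 + 6*t/5)) = (197*exp(-B_t/4 + 6*t/5)/160) dt + (-exp(-B_t/4 + 6*t/5)/4) dB_t.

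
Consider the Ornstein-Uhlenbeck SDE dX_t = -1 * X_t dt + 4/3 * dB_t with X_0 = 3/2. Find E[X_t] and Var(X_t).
E[X_t] = 3*exp(-t)/2; Var(X_t) = 8/9 - 8*exp(-2*t)/9

The OU SDE dX = -theta X dt + sigma dB admits the integrating factor exp(theta t): d(exp(theta t) X_t) = sigma exp(theta t) dB_t. Integrating from 0 to t:
  X_t = x_0 * exp(-theta t) + sigma * int_0^t exp(-theta (t-s)) dB_s.
The Itô integral has mean 0 and (by the Itô isometry) variance sigma^2 * int_0^t exp(-2 theta (t - s)) ds = sigma^2 * (1 - exp(-2 theta t)) / (2 theta).
With theta = 1, sigma = 4/3, x_0 = 3/2:
  E[X_t] = 3/2 * exp(-1 t) = 3*exp(-t)/2
  Var(X_t) = (4/3)^2 * (1 - exp(-2*1 t)) / (2 * 1) = 8/9 - 8*exp(-2*t)/9.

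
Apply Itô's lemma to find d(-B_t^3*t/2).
d(-B_t^3*t/2) = (B_t*(-B_t^2 - 3*t)/2) dt + (-3*B_t^2*t/2) dB_t

Itô's formula for f(t, x): d f(t, B_t) = (f_t + (1/2) f_xx) dt + f_x dB_t. Compute partials of f(t, x) = -t*x^3/2:
  f_t(t,x)  = -x^3/2
  f_x(t,x)  = -3*t*x^2/2
  f_xx(t,x) = -3*t*x
Assemble drift = f_t + (1/2) f_xx = x*(-3*t - x^2)/2 and diffusion = f_x = -3*t*x^2/2. Substituting x = B_t:
  d(-B_t^3*t/2) = (B_t*(-B_t^2 - 3*t)/2) dt + (-3*B_t^2*t/2) dB_t.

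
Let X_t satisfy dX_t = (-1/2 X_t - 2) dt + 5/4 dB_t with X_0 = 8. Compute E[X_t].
E[X_t] = -4 + 12*exp(-t/2)

Taking expectations and using E[dB_t] = 0, the mean m(t) = E[X_t] satisfies the ODE m'(t) = a m(t) + b with m(0) = x_0. With a = -1/2, b = -2, x_0 = 8, the solution is
  m(t) = x_0 * exp(a t) + (b/a) * (exp(a t) - 1)
       = 8 * exp((-1/2) t) + ((-2)/(-1/2)) * (exp((-1/2) t) - 1)
       = -4 + 12*exp(-t/2).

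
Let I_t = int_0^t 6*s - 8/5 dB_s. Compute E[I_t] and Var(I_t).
E[I_t] = 0; Var(I_t) = 4*t*(75*t^2 - 60*t + 16)/25

The Itô integral of a deterministic integrand f(s) has mean 0 because each increment f(s) * (B_{s+ds} - B_s) has mean 0. By the Itô isometry:
  Var( int_0^t f(s) dB_s ) = E[ (int_0^t f(s) dB_s)^2 ] = int_0^t f(s)^2 ds.
Here f(s) = 6*s - 8/5, so f(s)^2 = 4*(15*s - 4)^2/25. Integrate:
  int_0^t (4*(15*s - 4)^2/25) ds = 4*t*(75*t^2 - 60*t + 16)/25.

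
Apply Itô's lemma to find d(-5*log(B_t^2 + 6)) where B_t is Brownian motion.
d(-5*log(B_t^2 + 6)) = (5*(B_t^2 - 6)/(B_t^2 + 6)^2) dt + (-10*B_t/(B_t^2 + 6)) dB_t

Itô's formula for f(B_t) gives d f(B_t) = f'(B_t) dB_t + (1/2) f''(B_t) dt. Compute derivatives of f(x) = -5*log(x^2 + 6):
  f'(x)  = -10*x/(x^2 + 6)
  f''(x) = 10*(x^2 - 6)/(x^2 + 6)^2
Substitute x = B_t and multiply the f'' term by 1/2:
  drift     = (1/2) * (10*(x^2 - 6)/(x^2 + 6)^2) evaluated at B_t = 5*(B_t^2 - 6)/(B_t^2 + 6)^2
  diffusion = (-10*x/(x^2 + 6)) evaluated at B_t = -10*B_t/(B_t^2 + 6)
Therefore d(-5*log(B_t^2 + 6)) = (5*(B_t^2 - 6)/(B_t^2 + 6)^2) dt + (-10*B_t/(B_t^2 + 6)) dB_t.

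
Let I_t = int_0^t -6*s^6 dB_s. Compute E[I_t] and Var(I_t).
E[I_t] = 0; Var(I_t) = 36*t^13/13

The Itô integral of a deterministic integrand f(s) has mean 0 because each increment f(s) * (B_{s+ds} - B_s) has mean 0. By the Itô isometry:
  Var( int_0^t f(s) dB_s ) = E[ (int_0^t f(s) dB_s)^2 ] = int_0^t f(s)^2 ds.
Here f(s) = -6*s^6, so f(s)^2 = 36*s^12. Integrate:
  int_0^t (36*s^12) ds = 36*t^13/13.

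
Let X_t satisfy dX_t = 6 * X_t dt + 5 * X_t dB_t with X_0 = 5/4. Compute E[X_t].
E[X_t] = 5*exp(6*t)/4

For GBM dX = mu X dt + sigma X dB with X_0 = x_0, apply Itô to Y = log X: dY = (mu - sigma^2/2) dt + sigma dB, so Y_t = log(x_0) + (mu - sigma^2/2) t + sigma B_t and hence X_t = x_0 * exp((mu - sigma^2/2) t + sigma B_t).
With mu = 6, sigma = 5, x_0 = 5/4, this gives:
  X_t = 5/4 * exp((-13/2) * t + (5) * B_t).
Since sigma*B_t ~ Normal(0, sigma^2 t), E[exp(sigma*B_t)] = exp(sigma^2 t / 2); so E[X_t] = x_0 * exp((mu - sigma^2/2) t) * exp(sigma^2 t / 2) = x_0 * exp(mu t) = 5*exp(6*t)/4.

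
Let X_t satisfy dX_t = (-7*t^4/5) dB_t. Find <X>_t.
<X>_t = 49*t^9/225

For an Itô process dX_t = a(t) dt + b(t) dB_t, the quadratic variation is <X>_t = int_0^t b(s)^2 ds (the drift term does not contribute). Here b(s) = -7*s^4/5, so
  b(s)^2 = 49*s^8/25.
Integrating from 0 to t:
  <X>_t = int_0^t (49*s^8/25) ds = 49*t^9/225.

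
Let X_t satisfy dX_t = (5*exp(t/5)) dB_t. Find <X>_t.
<X>_t = 125*exp(2*t/5)/2 - 125/2

For an Itô process dX_t = a(t) dt + b(t) dB_t, the quadratic variation is <X>_t = int_0^t b(s)^2 ds (the drift term does not contribute). Here b(s) = 5*exp(s/5), so
  b(s)^2 = 25*exp(2*s/5).
Integrating from 0 to t:
  <X>_t = int_0^t (25*exp(2*s/5)) ds = 125*exp(2*t/5)/2 - 125/2.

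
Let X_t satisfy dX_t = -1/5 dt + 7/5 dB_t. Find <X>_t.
<X>_t = 49*t/25

For an Itô process dX_t = a(t) dt + b(t) dB_t, the quadratic variation is <X>_t = int_0^t b(s)^2 ds (the drift term does not contribute). Here b(s) = 7/5, so
  b(s)^2 = 49/25.
Integrating from 0 to t:
  <X>_t = int_0^t (49/25) ds = 49*t/25.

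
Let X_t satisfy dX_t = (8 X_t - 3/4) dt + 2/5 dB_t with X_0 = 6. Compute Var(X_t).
Var(X_t) = exp(16*t)/100 - 1/100

The variance V(t) = Var(X_t) satisfies V'(t) = 2 a V(t) + c^2 with V(0) = 0 (drift coefficient is linear in X, diffusion is constant). With a = 8, c = 2/5, the solution is
  V(t) = (c^2 / (2 a)) * (exp(2 a t) - 1)
       = ((2/5)^2 / (2*8)) * (exp(16 t) - 1)
       = exp(16*t)/100 - 1/100.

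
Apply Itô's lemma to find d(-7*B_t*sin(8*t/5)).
d(-7*B_t*sin(8*t/5)) = (-56*B_t*cos(8*t/5)/5) dt + (-7*sin(8*t/5)) dB_t

Itô's formula for f(t, x): d f(t, B_t) = (f_t + (1/2) f_xx) dt + f_x dB_t. Compute partials of f(t, x) = -7*x*sin(8*t/5):
  f_t(t,x)  = -56*x*cos(8*t/5)/5
  f_x(t,x)  = -7*sin(8*t/5)
  f_xx(t,x) = 0
Assemble drift = f_t + (1/2) f_xx = -56*x*cos(8*t/5)/5 and diffusion = f_x = -7*sin(8*t/5). Substituting x = B_t:
  d(-7*B_t*sin(8*t/5)) = (-56*B_t*cos(8*t/5)/5) dt + (-7*sin(8*t/5)) dB_t.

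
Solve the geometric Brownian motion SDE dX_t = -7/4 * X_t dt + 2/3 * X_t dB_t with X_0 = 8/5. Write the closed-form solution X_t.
X_t = 8/5 * exp((-71/36) * t + (2/3) * B_t)

For GBM dX = mu X dt + sigma X dB with X_0 = x_0, apply Itô to Y = log X: dY = (mu - sigma^2/2) dt + sigma dB, so Y_t = log(x_0) + (mu - sigma^2/2) t + sigma B_t and hence X_t = x_0 * exp((mu - sigma^2/2) t + sigma B_t).
With mu = -7/4, sigma = 2/3, x_0 = 8/5, this gives:
  X_t = 8/5 * exp((-71/36) * t + (2/3) * B_t).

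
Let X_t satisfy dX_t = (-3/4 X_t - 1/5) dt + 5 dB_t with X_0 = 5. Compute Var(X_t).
Var(X_t) = 50/3 - 50*exp(-3*t/2)/3

The variance V(t) = Var(X_t) satisfies V'(t) = 2 a V(t) + c^2 with V(0) = 0 (drift coefficient is linear in X, diffusion is constant). With a = -3/4, c = 5, the solution is
  V(t) = (c^2 / (2 a)) * (exp(2 a t) - 1)
       = (5^2 / (2*(-3/4))) * (exp((-3/2) t) - 1)
       = 50/3 - 50*exp(-3*t/2)/3.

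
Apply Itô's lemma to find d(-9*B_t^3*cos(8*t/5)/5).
d(-9*B_t^3*cos(8*t/5)/5) = (9*B_t*(8*B_t^2*sin(8*t/5) - 15*cos(8*t/5))/25) dt + (-27*B_t^2*cos(8*t/5)/5) dB_t

Itô's formula for f(t, x): d f(t, B_t) = (f_t + (1/2) f_xx) dt + f_x dB_t. Compute partials of f(t, x) = -9*x^3*cos(8*t/5)/5:
  f_t(t,x)  = 72*x^3*sin(8*t/5)/25
  f_x(t,x)  = -27*x^2*cos(8*t/5)/5
  f_xx(t,x) = -54*x*cos(8*t/5)/5
Assemble drift = f_t + (1/2) f_xx = 9*x*(8*x^2*sin(8*t/5) - 15*cos(8*t/5))/25 and diffusion = f_x = -27*x^2*cos(8*t/5)/5. Substituting x = B_t:
  d(-9*B_t^3*cos(8*t/5)/5) = (9*B_t*(8*B_t^2*sin(8*t/5) - 15*cos(8*t/5))/25) dt + (-27*B_t^2*cos(8*t/5)/5) dB_t.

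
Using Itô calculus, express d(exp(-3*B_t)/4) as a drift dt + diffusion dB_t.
d(exp(-3*B_t)/4) = (9*exp(-3*B_t)/8) dt + (-3*exp(-3*B_t)/4) dB_t

Itô's formula for f(B_t) gives d f(B_t) = f'(B_t) dB_t + (1/2) f''(B_t) dt. Compute derivatives of f(x) = exp(-3*x)/4:
  f'(x)  = -3*exp(-3*x)/4
  f''(x) = 9*exp(-3*x)/4
Substitute x = B_t and multiply the f'' term by 1/2:
  drift     = (1/2) * (9*exp(-3*x)/4) evaluated at B_t = 9*exp(-3*B_t)/8
  diffusion = (-3*exp(-3*x)/4) evaluated at B_t = -3*exp(-3*B_t)/4
Therefore d(exp(-3*B_t)/4) = (9*exp(-3*B_t)/8) dt + (-3*exp(-3*B_t)/4) dB_t.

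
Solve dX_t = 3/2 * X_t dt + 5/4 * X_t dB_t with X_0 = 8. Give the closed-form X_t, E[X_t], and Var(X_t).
X_t = 8 * exp((23/32) t + (5/4) B_t); E[X_t] = 8*exp(3*t/2); Var(X_t) = 64*(exp(25*t/16) - 1)*exp(3*t)

For GBM dX = mu X dt + sigma X dB with X_0 = x_0, apply Itô to Y = log X: dY = (mu - sigma^2/2) dt + sigma dB, so Y_t = log(x_0) + (mu - sigma^2/2) t + sigma B_t and hence X_t = x_0 * exp((mu - sigma^2/2) t + sigma B_t).
With mu = 3/2, sigma = 5/4, x_0 = 8, this gives:
  X_t = 8 * exp((23/32) * t + (5/4) * B_t).
Since sigma*B_t ~ Normal(0, sigma^2 t), E[exp(sigma*B_t)] = exp(sigma^2 t / 2); so E[X_t] = x_0 * exp((mu - sigma^2/2) t) * exp(sigma^2 t / 2) = x_0 * exp(mu t) = 8*exp(3*t/2).
Var(X_t) = E[X_t^2] - (E[X_t])^2 = x_0^2 * exp(2 mu t) * (exp(sigma^2 t) - 1) = 64*(exp(25*t/16) - 1)*exp(3*t).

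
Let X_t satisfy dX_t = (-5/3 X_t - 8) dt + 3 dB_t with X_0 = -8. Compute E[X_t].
E[X_t] = -24/5 - 16*exp(-5*t/3)/5

Taking expectations and using E[dB_t] = 0, the mean m(t) = E[X_t] satisfies the ODE m'(t) = a m(t) + b with m(0) = x_0. With a = -5/3, b = -8, x_0 = -8, the solution is
  m(t) = x_0 * exp(a t) + (b/a) * (exp(a t) - 1)
       = (-8) * exp((-5/3) t) + ((-8)/(-5/3)) * (exp((-5/3) t) - 1)
       = -24/5 - 16*exp(-5*t/3)/5.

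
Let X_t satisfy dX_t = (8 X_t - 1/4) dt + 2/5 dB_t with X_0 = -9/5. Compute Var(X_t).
Var(X_t) = exp(16*t)/100 - 1/100

The variance V(t) = Var(X_t) satisfies V'(t) = 2 a V(t) + c^2 with V(0) = 0 (drift coefficient is linear in X, diffusion is constant). With a = 8, c = 2/5, the solution is
  V(t) = (c^2 / (2 a)) * (exp(2 a t) - 1)
       = ((2/5)^2 / (2*8)) * (exp(16 t) - 1)
       = exp(16*t)/100 - 1/100.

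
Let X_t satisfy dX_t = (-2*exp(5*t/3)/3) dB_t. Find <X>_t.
<X>_t = 2*exp(10*t/3)/15 - 2/15

For an Itô process dX_t = a(t) dt + b(t) dB_t, the quadratic variation is <X>_t = int_0^t b(s)^2 ds (the drift term does not contribute). Here b(s) = -2*exp(5*s/3)/3, so
  b(s)^2 = 4*exp(10*s/3)/9.
Integrating from 0 to t:
  <X>_t = int_0^t (4*exp(10*s/3)/9) ds = 2*exp(10*t/3)/15 - 2/15.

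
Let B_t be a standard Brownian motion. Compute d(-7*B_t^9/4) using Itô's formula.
d(-7*B_t^9/4) = (-63*B_t^7) dt + (-63*B_t^8/4) dB_t

Itô's formula for f(B_t) gives d f(B_t) = f'(B_t) dB_t + (1/2) f''(B_t) dt. Compute derivatives of f(x) = -7*x^9/4:
  f'(x)  = -63*x^8/4
  f''(x) = -126*x^7
Substitute x = B_t and multiply the f'' term by 1/2:
  drift     = (1/2) * (-126*x^7) evaluated at B_t = -63*B_t^7
  diffusion = (-63*x^8/4) evaluated at B_t = -63*B_t^8/4
Therefore d(-7*B_t^9/4) = (-63*B_t^7) dt + (-63*B_t^8/4) dB_t.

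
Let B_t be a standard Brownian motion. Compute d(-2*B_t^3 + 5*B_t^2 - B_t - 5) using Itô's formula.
d(-2*B_t^3 + 5*B_t^2 - B_t - 5) = (5 - 6*B_t) dt + (-6*B_t^2 + 10*B_t - 1) dB_t

Itô's formula for f(B_t) gives d f(B_t) = f'(B_t) dB_t + (1/2) f''(B_t) dt. Compute derivatives of f(x) = -2*x^3 + 5*x^2 - x - 5:
  f'(x)  = -6*x^2 + 10*x - 1
  f''(x) = 10 - 12*x
Substitute x = B_t and multiply the f'' term by 1/2:
  drift     = (1/2) * (10 - 12*x) evaluated at B_t = 5 - 6*B_t
  diffusion = (-6*x^2 + 10*x - 1) evaluated at B_t = -6*B_t^2 + 10*B_t - 1
Therefore d(-2*B_t^3 + 5*B_t^2 - B_t - 5) = (5 - 6*B_t) dt + (-6*B_t^2 + 10*B_t - 1) dB_t.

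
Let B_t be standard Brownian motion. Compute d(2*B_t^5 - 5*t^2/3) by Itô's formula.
d(2*B_t^5 - 5*t^2/3) = (20*B_t^3 - 10*t/3) dt + (10*B_t^4) dB_t

Itô's formula for f(t, x): d f(t, B_t) = (f_t + (1/2) f_xx) dt + f_x dB_t. Compute partials of f(t, x) = -5*t^2/3 + 2*x^5:
  f_t(t,x)  = -10*t/3
  f_x(t,x)  = 10*x^4
  f_xx(t,x) = 40*x^3
Assemble drift = f_t + (1/2) f_xx = -10*t/3 + 20*x^3 and diffusion = f_x = 10*x^4. Substituting x = B_t:
  d(2*B_t^5 - 5*t^2/3) = (20*B_t^3 - 10*t/3) dt + (10*B_t^4) dB_t.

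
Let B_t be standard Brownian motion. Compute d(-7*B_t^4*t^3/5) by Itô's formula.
d(-7*B_t^4*t^3/5) = (21*B_t^2*t^2*(-B_t^2 - 2*t)/5) dt + (-28*B_t^3*t^3/5) dB_t

Itô's formula for f(t, x): d f(t, B_t) = (f_t + (1/2) f_xx) dt + f_x dB_t. Compute partials of f(t, x) = -7*t^3*x^4/5:
  f_t(t,x)  = -21*t^2*x^4/5
  f_x(t,x)  = -28*t^3*x^3/5
  f_xx(t,x) = -84*t^3*x^2/5
Assemble drift = f_t + (1/2) f_xx = 21*t^2*x^2*(-2*t - x^2)/5 and diffusion = f_x = -28*t^3*x^3/5. Substituting x = B_t:
  d(-7*B_t^4*t^3/5) = (21*B_t^2*t^2*(-B_t^2 - 2*t)/5) dt + (-28*B_t^3*t^3/5) dB_t.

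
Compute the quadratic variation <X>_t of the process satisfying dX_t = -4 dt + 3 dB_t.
<X>_t = 9*t

For an Itô process dX_t = a(t) dt + b(t) dB_t, the quadratic variation is <X>_t = int_0^t b(s)^2 ds (the drift term does not contribute). Here b(s) = 3, so
  b(s)^2 = 9.
Integrating from 0 to t:
  <X>_t = int_0^t (9) ds = 9*t.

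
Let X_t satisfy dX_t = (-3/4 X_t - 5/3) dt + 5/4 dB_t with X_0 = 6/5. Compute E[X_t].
E[X_t] = -20/9 + 154*exp(-3*t/4)/45

Taking expectations and using E[dB_t] = 0, the mean m(t) = E[X_t] satisfies the ODE m'(t) = a m(t) + b with m(0) = x_0. With a = -3/4, b = -5/3, x_0 = 6/5, the solution is
  m(t) = x_0 * exp(a t) + (b/a) * (exp(a t) - 1)
       = (6/5) * exp((-3/4) t) + ((-5/3)/(-3/4)) * (exp((-3/4) t) - 1)
       = -20/9 + 154*exp(-3*t/4)/45.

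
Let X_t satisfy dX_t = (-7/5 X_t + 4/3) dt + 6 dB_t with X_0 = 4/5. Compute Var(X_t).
Var(X_t) = 90/7 - 90*exp(-14*t/5)/7

The variance V(t) = Var(X_t) satisfies V'(t) = 2 a V(t) + c^2 with V(0) = 0 (drift coefficient is linear in X, diffusion is constant). With a = -7/5, c = 6, the solution is
  V(t) = (c^2 / (2 a)) * (exp(2 a t) - 1)
       = (6^2 / (2*(-7/5))) * (exp((-14/5) t) - 1)
       = 90/7 - 90*exp(-14*t/5)/7.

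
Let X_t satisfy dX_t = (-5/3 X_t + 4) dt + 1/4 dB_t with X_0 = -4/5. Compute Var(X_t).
Var(X_t) = 3/160 - 3*exp(-10*t/3)/160

The variance V(t) = Var(X_t) satisfies V'(t) = 2 a V(t) + c^2 with V(0) = 0 (drift coefficient is linear in X, diffusion is constant). With a = -5/3, c = 1/4, the solution is
  V(t) = (c^2 / (2 a)) * (exp(2 a t) - 1)
       = ((1/4)^2 / (2*(-5/3))) * (exp((-10/3) t) - 1)
       = 3/160 - 3*exp(-10*t/3)/160.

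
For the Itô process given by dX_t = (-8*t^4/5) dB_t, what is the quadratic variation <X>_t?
<X>_t = 64*t^9/225

For an Itô process dX_t = a(t) dt + b(t) dB_t, the quadratic variation is <X>_t = int_0^t b(s)^2 ds (the drift term does not contribute). Here b(s) = -8*s^4/5, so
  b(s)^2 = 64*s^8/25.
Integrating from 0 to t:
  <X>_t = int_0^t (64*s^8/25) ds = 64*t^9/225.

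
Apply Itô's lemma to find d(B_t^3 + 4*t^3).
d(B_t^3 + 4*t^3) = (3*B_t + 12*t^2) dt + (3*B_t^2) dB_t

Itô's formula for f(t, x): d f(t, B_t) = (f_t + (1/2) f_xx) dt + f_x dB_t. Compute partials of f(t, x) = 4*t^3 + x^3:
  f_t(t,x)  = 12*t^2
  f_x(t,x)  = 3*x^2
  f_xx(t,x) = 6*x
Assemble drift = f_t + (1/2) f_xx = 12*t^2 + 3*x and diffusion = f_x = 3*x^2. Substituting x = B_t:
  d(B_t^3 + 4*t^3) = (3*B_t + 12*t^2) dt + (3*B_t^2) dB_t.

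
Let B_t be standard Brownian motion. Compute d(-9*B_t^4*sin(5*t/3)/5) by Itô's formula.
d(-9*B_t^4*sin(5*t/3)/5) = (-3*B_t^2*(B_t^2*cos(5*t/3) + 18*sin(5*t/3)/5)) dt + (-36*B_t^3*sin(5*t/3)/5) dB_t

Itô's formula for f(t, x): d f(t, B_t) = (f_t + (1/2) f_xx) dt + f_x dB_t. Compute partials of f(t, x) = -9*x^4*sin(5*t/3)/5:
  f_t(t,x)  = -3*x^4*cos(5*t/3)
  f_x(t,x)  = -36*x^3*sin(5*t/3)/5
  f_xx(t,x) = -108*x^2*sin(5*t/3)/5
Assemble drift = f_t + (1/2) f_xx = -3*x^2*(x^2*cos(5*t/3) + 18*sin(5*t/3)/5) and diffusion = f_x = -36*x^3*sin(5*t/3)/5. Substituting x = B_t:
  d(-9*B_t^4*sin(5*t/3)/5) = (-3*B_t^2*(B_t^2*cos(5*t/3) + 18*sin(5*t/3)/5)) dt + (-36*B_t^3*sin(5*t/3)/5) dB_t.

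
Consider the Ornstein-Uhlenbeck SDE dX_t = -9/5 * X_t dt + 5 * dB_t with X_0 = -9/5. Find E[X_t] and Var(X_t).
E[X_t] = -9*exp(-9*t/5)/5; Var(X_t) = 125/18 - 125*exp(-18*t/5)/18

The OU SDE dX = -theta X dt + sigma dB admits the integrating factor exp(theta t): d(exp(theta t) X_t) = sigma exp(theta t) dB_t. Integrating from 0 to t:
  X_t = x_0 * exp(-theta t) + sigma * int_0^t exp(-theta (t-s)) dB_s.
The Itô integral has mean 0 and (by the Itô isometry) variance sigma^2 * int_0^t exp(-2 theta (t - s)) ds = sigma^2 * (1 - exp(-2 theta t)) / (2 theta).
With theta = 9/5, sigma = 5, x_0 = -9/5:
  E[X_t] = -9/5 * exp(-9/5 t) = -9*exp(-9*t/5)/5
  Var(X_t) = (5)^2 * (1 - exp(-2*9/5 t)) / (2 * 9/5) = 125/18 - 125*exp(-18*t/5)/18.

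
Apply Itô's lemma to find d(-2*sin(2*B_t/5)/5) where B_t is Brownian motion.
d(-2*sin(2*B_t/5)/5) = (4*sin(2*B_t/5)/125) dt + (-4*cos(2*B_t/5)/25) dB_t

Itô's formula for f(B_t) gives d f(B_t) = f'(B_t) dB_t + (1/2) f''(B_t) dt. Compute derivatives of f(x) = -2*sin(2*x/5)/5:
  f'(x)  = -4*cos(2*x/5)/25
  f''(x) = 8*sin(2*x/5)/125
Substitute x = B_t and multiply the f'' term by 1/2:
  drift     = (1/2) * (8*sin(2*x/5)/125) evaluated at B_t = 4*sin(2*B_t/5)/125
  diffusion = (-4*cos(2*x/5)/25) evaluated at B_t = -4*cos(2*B_t/5)/25
Therefore d(-2*sin(2*B_t/5)/5) = (4*sin(2*B_t/5)/125) dt + (-4*cos(2*B_t/5)/25) dB_t.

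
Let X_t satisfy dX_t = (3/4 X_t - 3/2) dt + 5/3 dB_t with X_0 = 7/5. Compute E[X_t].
E[X_t] = 2 - 3*exp(3*t/4)/5

Taking expectations and using E[dB_t] = 0, the mean m(t) = E[X_t] satisfies the ODE m'(t) = a m(t) + b with m(0) = x_0. With a = 3/4, b = -3/2, x_0 = 7/5, the solution is
  m(t) = x_0 * exp(a t) + (b/a) * (exp(a t) - 1)
       = (7/5) * exp((3/4) t) + ((-3/2)/(3/4)) * (exp((3/4) t) - 1)
       = 2 - 3*exp(3*t/4)/5.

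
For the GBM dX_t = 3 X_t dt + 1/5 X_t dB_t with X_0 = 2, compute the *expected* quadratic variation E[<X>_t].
E[<X>_t] = 4*exp(151*t/25)/151 - 4/151

<X>_t = int_0^t ((1/5) * X_s)^2 ds. Taking expectation inside the integral: E[<X>_t] = (1/5)^2 * int_0^t E[X_s^2] ds. For GBM, E[X_s^2] = x_0^2 * exp((2 mu + sigma^2) s). Integrating:
  E[<X>_t] = (1/5)^2 * 2^2 * (exp((2*3 + (1/5)^2) t) - 1) / (2*3 + (1/5)^2)
           = (1/5)^2 * 2^2 * (exp((151/25) t) - 1) / (151/25) = 4*exp(151*t/25)/151 - 4/151.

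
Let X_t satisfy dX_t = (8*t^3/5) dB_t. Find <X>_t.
<X>_t = 64*t^7/175

For an Itô process dX_t = a(t) dt + b(t) dB_t, the quadratic variation is <X>_t = int_0^t b(s)^2 ds (the drift term does not contribute). Here b(s) = 8*s^3/5, so
  b(s)^2 = 64*s^6/25.
Integrating from 0 to t:
  <X>_t = int_0^t (64*s^6/25) ds = 64*t^7/175.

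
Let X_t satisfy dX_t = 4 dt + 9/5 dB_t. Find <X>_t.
<X>_t = 81*t/25

For an Itô process dX_t = a(t) dt + b(t) dB_t, the quadratic variation is <X>_t = int_0^t b(s)^2 ds (the drift term does not contribute). Here b(s) = 9/5, so
  b(s)^2 = 81/25.
Integrating from 0 to t:
  <X>_t = int_0^t (81/25) ds = 81*t/25.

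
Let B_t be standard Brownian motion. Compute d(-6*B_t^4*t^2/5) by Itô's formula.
d(-6*B_t^4*t^2/5) = (12*B_t^2*t*(-B_t^2 - 3*t)/5) dt + (-24*B_t^3*t^2/5) dB_t

Itô's formula for f(t, x): d f(t, B_t) = (f_t + (1/2) f_xx) dt + f_x dB_t. Compute partials of f(t, x) = -6*t^2*x^4/5:
  f_t(t,x)  = -12*t*x^4/5
  f_x(t,x)  = -24*t^2*x^3/5
  f_xx(t,x) = -72*t^2*x^2/5
Assemble drift = f_t + (1/2) f_xx = 12*t*x^2*(-3*t - x^2)/5 and diffusion = f_x = -24*t^2*x^3/5. Substituting x = B_t:
  d(-6*B_t^4*t^2/5) = (12*B_t^2*t*(-B_t^2 - 3*t)/5) dt + (-24*B_t^3*t^2/5) dB_t.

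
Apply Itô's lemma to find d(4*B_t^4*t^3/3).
d(4*B_t^4*t^3/3) = (4*B_t^2*t^2*(B_t^2 + 2*t)) dt + (16*B_t^3*t^3/3) dB_t

Itô's formula for f(t, x): d f(t, B_t) = (f_t + (1/2) f_xx) dt + f_x dB_t. Compute partials of f(t, x) = 4*t^3*x^4/3:
  f_t(t,x)  = 4*t^2*x^4
  f_x(t,x)  = 16*t^3*x^3/3
  f_xx(t,x) = 16*t^3*x^2
Assemble drift = f_t + (1/2) f_xx = 4*t^2*x^2*(2*t + x^2) and diffusion = f_x = 16*t^3*x^3/3. Substituting x = B_t:
  d(4*B_t^4*t^3/3) = (4*B_t^2*t^2*(B_t^2 + 2*t)) dt + (16*B_t^3*t^3/3) dB_t.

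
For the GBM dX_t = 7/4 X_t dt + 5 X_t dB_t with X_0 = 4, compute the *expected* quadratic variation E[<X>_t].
E[<X>_t] = 800*exp(57*t/2)/57 - 800/57

<X>_t = int_0^t (5 * X_s)^2 ds. Taking expectation inside the integral: E[<X>_t] = 5^2 * int_0^t E[X_s^2] ds. For GBM, E[X_s^2] = x_0^2 * exp((2 mu + sigma^2) s). Integrating:
  E[<X>_t] = 5^2 * 4^2 * (exp((2*(7/4) + 5^2) t) - 1) / (2*(7/4) + 5^2)
           = 5^2 * 4^2 * (exp((57/2) t) - 1) / (57/2) = 800*exp(57*t/2)/57 - 800/57.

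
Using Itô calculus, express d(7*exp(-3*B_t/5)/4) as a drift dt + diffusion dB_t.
d(7*exp(-3*B_t/5)/4) = (63*exp(-3*B_t/5)/200) dt + (-21*exp(-3*B_t/5)/20) dB_t

Itô's formula for f(B_t) gives d f(B_t) = f'(B_t) dB_t + (1/2) f''(B_t) dt. Compute derivatives of f(x) = 7*exp(-3*x/5)/4:
  f'(x)  = -21*exp(-3*x/5)/20
  f''(x) = 63*exp(-3*x/5)/100
Substitute x = B_t and multiply the f'' term by 1/2:
  drift     = (1/2) * (63*exp(-3*x/5)/100) evaluated at B_t = 63*exp(-3*B_t/5)/200
  diffusion = (-21*exp(-3*x/5)/20) evaluated at B_t = -21*exp(-3*B_t/5)/20
Therefore d(7*exp(-3*B_t/5)/4) = (63*exp(-3*B_t/5)/200) dt + (-21*exp(-3*B_t/5)/20) dB_t.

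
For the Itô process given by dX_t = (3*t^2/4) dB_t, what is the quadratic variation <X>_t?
<X>_t = 9*t^5/80

For an Itô process dX_t = a(t) dt + b(t) dB_t, the quadratic variation is <X>_t = int_0^t b(s)^2 ds (the drift term does not contribute). Here b(s) = 3*s^2/4, so
  b(s)^2 = 9*s^4/16.
Integrating from 0 to t:
  <X>_t = int_0^t (9*s^4/16) ds = 9*t^5/80.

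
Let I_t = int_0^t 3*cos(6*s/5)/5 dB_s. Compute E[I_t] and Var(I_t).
E[I_t] = 0; Var(I_t) = 9*t/50 + 3*sin(12*t/5)/40

The Itô integral of a deterministic integrand f(s) has mean 0 because each increment f(s) * (B_{s+ds} - B_s) has mean 0. By the Itô isometry:
  Var( int_0^t f(s) dB_s ) = E[ (int_0^t f(s) dB_s)^2 ] = int_0^t f(s)^2 ds.
Here f(s) = 3*cos(6*s/5)/5, so f(s)^2 = 9*cos(6*s/5)^2/25. Integrate:
  int_0^t (9*cos(6*s/5)^2/25) ds = 9*t/50 + 3*sin(12*t/5)/40.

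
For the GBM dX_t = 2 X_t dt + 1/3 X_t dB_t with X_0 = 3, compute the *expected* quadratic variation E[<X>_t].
E[<X>_t] = 9*exp(37*t/9)/37 - 9/37

<X>_t = int_0^t ((1/3) * X_s)^2 ds. Taking expectation inside the integral: E[<X>_t] = (1/3)^2 * int_0^t E[X_s^2] ds. For GBM, E[X_s^2] = x_0^2 * exp((2 mu + sigma^2) s). Integrating:
  E[<X>_t] = (1/3)^2 * 3^2 * (exp((2*2 + (1/3)^2) t) - 1) / (2*2 + (1/3)^2)
           = (1/3)^2 * 3^2 * (exp((37/9) t) - 1) / (37/9) = 9*exp(37*t/9)/37 - 9/37.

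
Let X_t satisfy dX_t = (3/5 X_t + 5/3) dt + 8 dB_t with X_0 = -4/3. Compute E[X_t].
E[X_t] = 13*exp(3*t/5)/9 - 25/9

Taking expectations and using E[dB_t] = 0, the mean m(t) = E[X_t] satisfies the ODE m'(t) = a m(t) + b with m(0) = x_0. With a = 3/5, b = 5/3, x_0 = -4/3, the solution is
  m(t) = x_0 * exp(a t) + (b/a) * (exp(a t) - 1)
       = (-4/3) * exp((3/5) t) + ((5/3)/(3/5)) * (exp((3/5) t) - 1)
       = 13*exp(3*t/5)/9 - 25/9.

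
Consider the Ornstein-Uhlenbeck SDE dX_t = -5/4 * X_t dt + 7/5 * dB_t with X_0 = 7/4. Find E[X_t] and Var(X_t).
E[X_t] = 7*exp(-5*t/4)/4; Var(X_t) = 98/125 - 98*exp(-5*t/2)/125

The OU SDE dX = -theta X dt + sigma dB admits the integrating factor exp(theta t): d(exp(theta t) X_t) = sigma exp(theta t) dB_t. Integrating from 0 to t:
  X_t = x_0 * exp(-theta t) + sigma * int_0^t exp(-theta (t-s)) dB_s.
The Itô integral has mean 0 and (by the Itô isometry) variance sigma^2 * int_0^t exp(-2 theta (t - s)) ds = sigma^2 * (1 - exp(-2 theta t)) / (2 theta).
With theta = 5/4, sigma = 7/5, x_0 = 7/4:
  E[X_t] = 7/4 * exp(-5/4 t) = 7*exp(-5*t/4)/4
  Var(X_t) = (7/5)^2 * (1 - exp(-2*5/4 t)) / (2 * 5/4) = 98/125 - 98*exp(-5*t/2)/125.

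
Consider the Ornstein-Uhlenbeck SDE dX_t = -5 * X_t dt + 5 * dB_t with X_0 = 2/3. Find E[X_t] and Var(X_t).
E[X_t] = 2*exp(-5*t)/3; Var(X_t) = 5/2 - 5*exp(-10*t)/2

The OU SDE dX = -theta X dt + sigma dB admits the integrating factor exp(theta t): d(exp(theta t) X_t) = sigma exp(theta t) dB_t. Integrating from 0 to t:
  X_t = x_0 * exp(-theta t) + sigma * int_0^t exp(-theta (t-s)) dB_s.
The Itô integral has mean 0 and (by the Itô isometry) variance sigma^2 * int_0^t exp(-2 theta (t - s)) ds = sigma^2 * (1 - exp(-2 theta t)) / (2 theta).
With theta = 5, sigma = 5, x_0 = 2/3:
  E[X_t] = 2/3 * exp(-5 t) = 2*exp(-5*t)/3
  Var(X_t) = (5)^2 * (1 - exp(-2*5 t)) / (2 * 5) = 5/2 - 5*exp(-10*t)/2.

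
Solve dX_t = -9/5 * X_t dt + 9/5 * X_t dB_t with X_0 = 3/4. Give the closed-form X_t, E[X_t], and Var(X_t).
X_t = 3/4 * exp((-171/50) t + (9/5) B_t); E[X_t] = 3*exp(-9*t/5)/4; Var(X_t) = (9*exp(81*t/25) - 9)*exp(-18*t/5)/16

For GBM dX = mu X dt + sigma X dB with X_0 = x_0, apply Itô to Y = log X: dY = (mu - sigma^2/2) dt + sigma dB, so Y_t = log(x_0) + (mu - sigma^2/2) t + sigma B_t and hence X_t = x_0 * exp((mu - sigma^2/2) t + sigma B_t).
With mu = -9/5, sigma = 9/5, x_0 = 3/4, this gives:
  X_t = 3/4 * exp((-171/50) * t + (9/5) * B_t).
Since sigma*B_t ~ Normal(0, sigma^2 t), E[exp(sigma*B_t)] = exp(sigma^2 t / 2); so E[X_t] = x_0 * exp((mu - sigma^2/2) t) * exp(sigma^2 t / 2) = x_0 * exp(mu t) = 3*exp(-9*t/5)/4.
Var(X_t) = E[X_t^2] - (E[X_t])^2 = x_0^2 * exp(2 mu t) * (exp(sigma^2 t) - 1) = (9*exp(81*t/25) - 9)*exp(-18*t/5)/16.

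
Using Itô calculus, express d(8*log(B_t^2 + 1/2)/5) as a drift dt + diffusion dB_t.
d(8*log(B_t^2 + 1/2)/5) = (16*(1 - 2*B_t^2)/(5*(2*B_t^2 + 1)^2)) dt + (32*B_t/(5*(2*B_t^2 + 1))) dB_t

Itô's formula for f(B_t) gives d f(B_t) = f'(B_t) dB_t + (1/2) f''(B_t) dt. Compute derivatives of f(x) = 8*log(x^2 + 1/2)/5:
  f'(x)  = 32*x/(5*(2*x^2 + 1))
  f''(x) = 32*(1 - 2*x^2)/(5*(2*x^2 + 1)^2)
Substitute x = B_t and multiply the f'' term by 1/2:
  drift     = (1/2) * (32*(1 - 2*x^2)/(5*(2*x^2 + 1)^2)) evaluated at B_t = 16*(1 - 2*B_t^2)/(5*(2*B_t^2 + 1)^2)
  diffusion = (32*x/(5*(2*x^2 + 1))) evaluated at B_t = 32*B_t/(5*(2*B_t^2 + 1))
Therefore d(8*log(B_t^2 + 1/2)/5) = (16*(1 - 2*B_t^2)/(5*(2*B_t^2 + 1)^2)) dt + (32*B_t/(5*(2*B_t^2 + 1))) dB_t.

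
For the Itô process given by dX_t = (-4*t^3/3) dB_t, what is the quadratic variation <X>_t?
<X>_t = 16*t^7/63

For an Itô process dX_t = a(t) dt + b(t) dB_t, the quadratic variation is <X>_t = int_0^t b(s)^2 ds (the drift term does not contribute). Here b(s) = -4*s^3/3, so
  b(s)^2 = 16*s^6/9.
Integrating from 0 to t:
  <X>_t = int_0^t (16*s^6/9) ds = 16*t^7/63.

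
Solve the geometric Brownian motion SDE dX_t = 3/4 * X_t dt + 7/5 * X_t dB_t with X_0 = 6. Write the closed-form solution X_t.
X_t = 6 * exp((-23/100) * t + (7/5) * B_t)

For GBM dX = mu X dt + sigma X dB with X_0 = x_0, apply Itô to Y = log X: dY = (mu - sigma^2/2) dt + sigma dB, so Y_t = log(x_0) + (mu - sigma^2/2) t + sigma B_t and hence X_t = x_0 * exp((mu - sigma^2/2) t + sigma B_t).
With mu = 3/4, sigma = 7/5, x_0 = 6, this gives:
  X_t = 6 * exp((-23/100) * t + (7/5) * B_t).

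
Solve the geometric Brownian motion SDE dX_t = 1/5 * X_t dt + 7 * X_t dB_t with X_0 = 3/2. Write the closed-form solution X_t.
X_t = 3/2 * exp((-243/10) * t + (7) * B_t)

For GBM dX = mu X dt + sigma X dB with X_0 = x_0, apply Itô to Y = log X: dY = (mu - sigma^2/2) dt + sigma dB, so Y_t = log(x_0) + (mu - sigma^2/2) t + sigma B_t and hence X_t = x_0 * exp((mu - sigma^2/2) t + sigma B_t).
With mu = 1/5, sigma = 7, x_0 = 3/2, this gives:
  X_t = 3/2 * exp((-243/10) * t + (7) * B_t).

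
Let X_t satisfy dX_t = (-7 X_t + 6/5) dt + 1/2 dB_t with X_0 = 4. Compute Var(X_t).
Var(X_t) = 1/56 - exp(-14*t)/56

The variance V(t) = Var(X_t) satisfies V'(t) = 2 a V(t) + c^2 with V(0) = 0 (drift coefficient is linear in X, diffusion is constant). With a = -7, c = 1/2, the solution is
  V(t) = (c^2 / (2 a)) * (exp(2 a t) - 1)
       = ((1/2)^2 / (2*(-7))) * (exp((-14) t) - 1)
       = 1/56 - exp(-14*t)/56.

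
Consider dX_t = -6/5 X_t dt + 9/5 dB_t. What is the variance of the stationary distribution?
lim Var(X_t) = 27/20

The OU SDE dX = -theta X dt + sigma dB admits the integrating factor exp(theta t): d(exp(theta t) X_t) = sigma exp(theta t) dB_t. Integrating from 0 to t gives X_t = x_0 * exp(-theta t) + sigma * int_0^t exp(-theta (t-s)) dB_s for any initial x_0. The Itô integral has variance (by the Itô isometry) sigma^2 * int_0^t exp(-2 theta (t - s)) ds = sigma^2 * (1 - exp(-2 theta t)) / (2 theta), independent of x_0.
With theta = 6/5, sigma = 9/5:
  Var(X_t) = (9/5)^2 * (1 - exp(-2*6/5 t)) / (2 * 6/5) = 27/20 - 27*exp(-12*t/5)/20.
As t -> infinity, exp(-2*6/5 t) -> 0, so the stationary variance is sigma^2 / (2 theta) = 27/20.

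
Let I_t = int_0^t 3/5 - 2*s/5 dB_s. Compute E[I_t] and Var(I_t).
E[I_t] = 0; Var(I_t) = t*(4*t^2 - 18*t + 27)/75

The Itô integral of a deterministic integrand f(s) has mean 0 because each increment f(s) * (B_{s+ds} - B_s) has mean 0. By the Itô isometry:
  Var( int_0^t f(s) dB_s ) = E[ (int_0^t f(s) dB_s)^2 ] = int_0^t f(s)^2 ds.
Here f(s) = 3/5 - 2*s/5, so f(s)^2 = (2*s - 3)^2/25. Integrate:
  int_0^t ((2*s - 3)^2/25) ds = t*(4*t^2 - 18*t + 27)/75.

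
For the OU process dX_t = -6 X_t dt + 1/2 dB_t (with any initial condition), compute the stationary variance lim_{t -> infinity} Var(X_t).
lim Var(X_t) = 1/48

The OU SDE dX = -theta X dt + sigma dB admits the integrating factor exp(theta t): d(exp(theta t) X_t) = sigma exp(theta t) dB_t. Integrating from 0 to t gives X_t = x_0 * exp(-theta t) + sigma * int_0^t exp(-theta (t-s)) dB_s for any initial x_0. The Itô integral has variance (by the Itô isometry) sigma^2 * int_0^t exp(-2 theta (t - s)) ds = sigma^2 * (1 - exp(-2 theta t)) / (2 theta), independent of x_0.
With theta = 6, sigma = 1/2:
  Var(X_t) = (1/2)^2 * (1 - exp(-2*6 t)) / (2 * 6) = 1/48 - exp(-12*t)/48.
As t -> infinity, exp(-2*6 t) -> 0, so the stationary variance is sigma^2 / (2 theta) = 1/48.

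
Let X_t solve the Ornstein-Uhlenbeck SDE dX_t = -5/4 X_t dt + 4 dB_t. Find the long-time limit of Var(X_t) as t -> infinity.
lim Var(X_t) = 32/5

The OU SDE dX = -theta X dt + sigma dB admits the integrating factor exp(theta t): d(exp(theta t) X_t) = sigma exp(theta t) dB_t. Integrating from 0 to t gives X_t = x_0 * exp(-theta t) + sigma * int_0^t exp(-theta (t-s)) dB_s for any initial x_0. The Itô integral has variance (by the Itô isometry) sigma^2 * int_0^t exp(-2 theta (t - s)) ds = sigma^2 * (1 - exp(-2 theta t)) / (2 theta), independent of x_0.
With theta = 5/4, sigma = 4:
  Var(X_t) = (4)^2 * (1 - exp(-2*5/4 t)) / (2 * 5/4) = 32/5 - 32*exp(-5*t/2)/5.
As t -> infinity, exp(-2*5/4 t) -> 0, so the stationary variance is sigma^2 / (2 theta) = 32/5.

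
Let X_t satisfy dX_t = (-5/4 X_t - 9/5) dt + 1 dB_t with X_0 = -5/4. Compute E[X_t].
E[X_t] = -36/25 + 19*exp(-5*t/4)/100

Taking expectations and using E[dB_t] = 0, the mean m(t) = E[X_t] satisfies the ODE m'(t) = a m(t) + b with m(0) = x_0. With a = -5/4, b = -9/5, x_0 = -5/4, the solution is
  m(t) = x_0 * exp(a t) + (b/a) * (exp(a t) - 1)
       = (-5/4) * exp((-5/4) t) + ((-9/5)/(-5/4)) * (exp((-5/4) t) - 1)
       = -36/25 + 19*exp(-5*t/4)/100.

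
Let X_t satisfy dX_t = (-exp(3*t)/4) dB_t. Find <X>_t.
<X>_t = exp(6*t)/96 - 1/96

For an Itô process dX_t = a(t) dt + b(t) dB_t, the quadratic variation is <X>_t = int_0^t b(s)^2 ds (the drift term does not contribute). Here b(s) = -exp(3*s)/4, so
  b(s)^2 = exp(6*s)/16.
Integrating from 0 to t:
  <X>_t = int_0^t (exp(6*s)/16) ds = exp(6*t)/96 - 1/96.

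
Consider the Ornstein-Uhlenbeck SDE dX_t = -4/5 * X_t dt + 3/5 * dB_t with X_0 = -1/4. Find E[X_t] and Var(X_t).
E[X_t] = -exp(-4*t/5)/4; Var(X_t) = 9/40 - 9*exp(-8*t/5)/40

The OU SDE dX = -theta X dt + sigma dB admits the integrating factor exp(theta t): d(exp(theta t) X_t) = sigma exp(theta t) dB_t. Integrating from 0 to t:
  X_t = x_0 * exp(-theta t) + sigma * int_0^t exp(-theta (t-s)) dB_s.
The Itô integral has mean 0 and (by the Itô isometry) variance sigma^2 * int_0^t exp(-2 theta (t - s)) ds = sigma^2 * (1 - exp(-2 theta t)) / (2 theta).
With theta = 4/5, sigma = 3/5, x_0 = -1/4:
  E[X_t] = -1/4 * exp(-4/5 t) = -exp(-4*t/5)/4
  Var(X_t) = (3/5)^2 * (1 - exp(-2*4/5 t)) / (2 * 4/5) = 9/40 - 9*exp(-8*t/5)/40.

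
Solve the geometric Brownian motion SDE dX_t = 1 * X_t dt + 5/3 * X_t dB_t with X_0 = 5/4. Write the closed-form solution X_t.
X_t = 5/4 * exp((-7/18) * t + (5/3) * B_t)

For GBM dX = mu X dt + sigma X dB with X_0 = x_0, apply Itô to Y = log X: dY = (mu - sigma^2/2) dt + sigma dB, so Y_t = log(x_0) + (mu - sigma^2/2) t + sigma B_t and hence X_t = x_0 * exp((mu - sigma^2/2) t + sigma B_t).
With mu = 1, sigma = 5/3, x_0 = 5/4, this gives:
  X_t = 5/4 * exp((-7/18) * t + (5/3) * B_t).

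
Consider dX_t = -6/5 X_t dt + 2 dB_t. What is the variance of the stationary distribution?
lim Var(X_t) = 5/3

The OU SDE dX = -theta X dt + sigma dB admits the integrating factor exp(theta t): d(exp(theta t) X_t) = sigma exp(theta t) dB_t. Integrating from 0 to t gives X_t = x_0 * exp(-theta t) + sigma * int_0^t exp(-theta (t-s)) dB_s for any initial x_0. The Itô integral has variance (by the Itô isometry) sigma^2 * int_0^t exp(-2 theta (t - s)) ds = sigma^2 * (1 - exp(-2 theta t)) / (2 theta), independent of x_0.
With theta = 6/5, sigma = 2:
  Var(X_t) = (2)^2 * (1 - exp(-2*6/5 t)) / (2 * 6/5) = 5/3 - 5*exp(-12*t/5)/3.
As t -> infinity, exp(-2*6/5 t) -> 0, so the stationary variance is sigma^2 / (2 theta) = 5/3.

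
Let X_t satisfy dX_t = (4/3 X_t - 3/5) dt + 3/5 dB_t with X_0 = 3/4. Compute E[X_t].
E[X_t] = 3*exp(4*t/3)/10 + 9/20

Taking expectations and using E[dB_t] = 0, the mean m(t) = E[X_t] satisfies the ODE m'(t) = a m(t) + b with m(0) = x_0. With a = 4/3, b = -3/5, x_0 = 3/4, the solution is
  m(t) = x_0 * exp(a t) + (b/a) * (exp(a t) - 1)
       = (3/4) * exp((4/3) t) + ((-3/5)/(4/3)) * (exp((4/3) t) - 1)
       = 3*exp(4*t/3)/10 + 9/20.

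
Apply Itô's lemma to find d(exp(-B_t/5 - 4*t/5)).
d(exp(-B_t/5 - 4*t/5)) = (-39*exp(-B_t/5 - 4*t/5)/50) dt + (-exp(-B_t/5 - 4*t/5)/5) dB_t

Itô's formula for f(t, x): d f(t, B_t) = (f_t + (1/2) f_xx) dt + f_x dB_t. Compute partials of f(t, x) = exp(-4*t/5 - x/5):
  f_t(t,x)  = -4*exp(-4*t/5 - x/5)/5
  f_x(t,x)  = -exp(-4*t/5 - x/5)/5
  f_xx(t,x) = exp(-4*t/5 - x/5)/25
Assemble drift = f_t + (1/2) f_xx = -39*exp(-4*t/5 - x/5)/50 and diffusion = f_x = -exp(-4*t/5 - x/5)/5. Substituting x = B_t:
  d(exp(-B_t/5 - 4*t/5)) = (-39*exp(-B_t/5 - 4*t/5)/50) dt + (-exp(-B_t/5 - 4*t/5)/5) dB_t.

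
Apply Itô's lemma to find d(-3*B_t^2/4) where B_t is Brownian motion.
d(-3*B_t^2/4) = (-3/4) dt + (-3*B_t/2) dB_t

Itô's formula for f(B_t) gives d f(B_t) = f'(B_t) dB_t + (1/2) f''(B_t) dt. Compute derivatives of f(x) = -3*x^2/4:
  f'(x)  = -3*x/2
  f''(x) = -3/2
Substitute x = B_t and multiply the f'' term by 1/2:
  drift     = (1/2) * (-3/2) evaluated at B_t = -3/4
  diffusion = (-3*x/2) evaluated at B_t = -3*B_t/2
Therefore d(-3*B_t^2/4) = (-3/4) dt + (-3*B_t/2) dB_t.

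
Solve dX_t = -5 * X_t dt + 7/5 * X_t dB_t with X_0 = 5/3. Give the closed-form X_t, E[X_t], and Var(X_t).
X_t = 5/3 * exp((-299/50) t + (7/5) B_t); E[X_t] = 5*exp(-5*t)/3; Var(X_t) = (25*exp(49*t/25) - 25)*exp(-10*t)/9

For GBM dX = mu X dt + sigma X dB with X_0 = x_0, apply Itô to Y = log X: dY = (mu - sigma^2/2) dt + sigma dB, so Y_t = log(x_0) + (mu - sigma^2/2) t + sigma B_t and hence X_t = x_0 * exp((mu - sigma^2/2) t + sigma B_t).
With mu = -5, sigma = 7/5, x_0 = 5/3, this gives:
  X_t = 5/3 * exp((-299/50) * t + (7/5) * B_t).
Since sigma*B_t ~ Normal(0, sigma^2 t), E[exp(sigma*B_t)] = exp(sigma^2 t / 2); so E[X_t] = x_0 * exp((mu - sigma^2/2) t) * exp(sigma^2 t / 2) = x_0 * exp(mu t) = 5*exp(-5*t)/3.
Var(X_t) = E[X_t^2] - (E[X_t])^2 = x_0^2 * exp(2 mu t) * (exp(sigma^2 t) - 1) = (25*exp(49*t/25) - 25)*exp(-10*t)/9.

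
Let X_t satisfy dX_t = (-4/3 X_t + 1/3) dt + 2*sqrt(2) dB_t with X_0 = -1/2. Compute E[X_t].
E[X_t] = 1/4 - 3*exp(-4*t/3)/4

Taking expectations and using E[dB_t] = 0, the mean m(t) = E[X_t] satisfies the ODE m'(t) = a m(t) + b with m(0) = x_0. With a = -4/3, b = 1/3, x_0 = -1/2, the solution is
  m(t) = x_0 * exp(a t) + (b/a) * (exp(a t) - 1)
       = (-1/2) * exp((-4/3) t) + ((1/3)/(-4/3)) * (exp((-4/3) t) - 1)
       = 1/4 - 3*exp(-4*t/3)/4.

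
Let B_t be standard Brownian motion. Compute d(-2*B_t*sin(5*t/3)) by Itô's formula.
d(-2*B_t*sin(5*t/3)) = (-10*B_t*cos(5*t/3)/3) dt + (-2*sin(5*t/3)) dB_t

Itô's formula for f(t, x): d f(t, B_t) = (f_t + (1/2) f_xx) dt + f_x dB_t. Compute partials of f(t, x) = -2*x*sin(5*t/3):
  f_t(t,x)  = -10*x*cos(5*t/3)/3
  f_x(t,x)  = -2*sin(5*t/3)
  f_xx(t,x) = 0
Assemble drift = f_t + (1/2) f_xx = -10*x*cos(5*t/3)/3 and diffusion = f_x = -2*sin(5*t/3). Substituting x = B_t:
  d(-2*B_t*sin(5*t/3)) = (-10*B_t*cos(5*t/3)/3) dt + (-2*sin(5*t/3)) dB_t.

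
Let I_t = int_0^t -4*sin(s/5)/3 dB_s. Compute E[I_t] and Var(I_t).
E[I_t] = 0; Var(I_t) = 8*t/9 - 20*sin(2*t/5)/9

The Itô integral of a deterministic integrand f(s) has mean 0 because each increment f(s) * (B_{s+ds} - B_s) has mean 0. By the Itô isometry:
  Var( int_0^t f(s) dB_s ) = E[ (int_0^t f(s) dB_s)^2 ] = int_0^t f(s)^2 ds.
Here f(s) = -4*sin(s/5)/3, so f(s)^2 = 16*sin(s/5)^2/9. Integrate:
  int_0^t (16*sin(s/5)^2/9) ds = 8*t/9 - 20*sin(2*t/5)/9.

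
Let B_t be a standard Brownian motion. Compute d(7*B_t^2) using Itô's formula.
d(7*B_t^2) = (7) dt + (14*B_t) dB_t

Itô's formula for f(B_t) gives d f(B_t) = f'(B_t) dB_t + (1/2) f''(B_t) dt. Compute derivatives of f(x) = 7*x^2:
  f'(x)  = 14*x
  f''(x) = 14
Substitute x = B_t and multiply the f'' term by 1/2:
  drift     = (1/2) * (14) evaluated at B_t = 7
  diffusion = (14*x) evaluated at B_t = 14*B_t
Therefore d(7*B_t^2) = (7) dt + (14*B_t) dB_t.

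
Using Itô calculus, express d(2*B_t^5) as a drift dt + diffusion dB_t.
d(2*B_t^5) = (20*B_t^3) dt + (10*B_t^4) dB_t

Itô's formula for f(B_t) gives d f(B_t) = f'(B_t) dB_t + (1/2) f''(B_t) dt. Compute derivatives of f(x) = 2*x^5:
  f'(x)  = 10*x^4
  f''(x) = 40*x^3
Substitute x = B_t and multiply the f'' term by 1/2:
  drift     = (1/2) * (40*x^3) evaluated at B_t = 20*B_t^3
  diffusion = (10*x^4) evaluated at B_t = 10*B_t^4
Therefore d(2*B_t^5) = (20*B_t^3) dt + (10*B_t^4) dB_t.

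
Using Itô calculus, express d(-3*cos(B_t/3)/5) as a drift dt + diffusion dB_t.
d(-3*cos(B_t/3)/5) = (cos(B_t/3)/30) dt + (sin(B_t/3)/5) dB_t

Itô's formula for f(B_t) gives d f(B_t) = f'(B_t) dB_t + (1/2) f''(B_t) dt. Compute derivatives of f(x) = -3*cos(x/3)/5:
  f'(x)  = sin(x/3)/5
  f''(x) = cos(x/3)/15
Substitute x = B_t and multiply the f'' term by 1/2:
  drift     = (1/2) * (cos(x/3)/15) evaluated at B_t = cos(B_t/3)/30
  diffusion = (sin(x/3)/5) evaluated at B_t = sin(B_t/3)/5
Therefore d(-3*cos(B_t/3)/5) = (cos(B_t/3)/30) dt + (sin(B_t/3)/5) dB_t.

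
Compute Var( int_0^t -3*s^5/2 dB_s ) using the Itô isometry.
Var = 9*t^11/44

The Itô integral of a deterministic integrand f(s) has mean 0 because each increment f(s) * (B_{s+ds} - B_s) has mean 0. By the Itô isometry:
  Var( int_0^t f(s) dB_s ) = E[ (int_0^t f(s) dB_s)^2 ] = int_0^t f(s)^2 ds.
Here f(s) = -3*s^5/2, so f(s)^2 = 9*s^10/4. Integrate:
  int_0^t (9*s^10/4) ds = 9*t^11/44.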